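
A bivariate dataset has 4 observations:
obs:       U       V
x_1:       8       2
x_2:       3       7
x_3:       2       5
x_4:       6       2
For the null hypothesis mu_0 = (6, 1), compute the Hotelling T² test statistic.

Step 1 — sample mean vector:
  mean(U) = (8 + 3 + 2 + 6) / 4 = 19/4 = 4.75
  mean(V) = (2 + 7 + 5 + 2) / 4 = 16/4 = 4
  x̄ = (4.75, 4),  deviation x̄ - mu_0 = (4.75, 4) - (6, 1) = (-1.25, 3).

Step 2 — sample covariance matrix, S[i,j] = (1/(n-1)) · Σ_k (x_{k,i} - mean_i) · (x_{k,j} - mean_j), divisor n-1 = 3:
  S[U,U] = ((3.25)·(3.25) + (-1.75)·(-1.75) + (-2.75)·(-2.75) + (1.25)·(1.25)) / 3 = 22.75/3 = 7.5833
  S[U,V] = ((3.25)·(-2) + (-1.75)·(3) + (-2.75)·(1) + (1.25)·(-2)) / 3 = -17/3 = -5.6667
  S[V,V] = ((-2)·(-2) + (3)·(3) + (1)·(1) + (-2)·(-2)) / 3 = 18/3 = 6
  S = [[7.5833, -5.6667],
 [-5.6667, 6]].

Step 3 — invert S. det(S) = 7.5833·6 - (-5.6667)² = 13.3889.
  S^{-1} = (1/det) · [[d, -b], [-b, a]] = [[0.4481, 0.4232],
 [0.4232, 0.5664]].

Step 4 — quadratic form (x̄ - mu_0)^T · S^{-1} · (x̄ - mu_0):
  S^{-1} · (x̄ - mu_0) = (0.7095, 1.1701),
  (x̄ - mu_0)^T · [...] = (-1.25)·(0.7095) + (3)·(1.1701) = 2.6234.

Step 5 — scale by n: T² = 4 · 2.6234 = 10.4938.

T² ≈ 10.4938


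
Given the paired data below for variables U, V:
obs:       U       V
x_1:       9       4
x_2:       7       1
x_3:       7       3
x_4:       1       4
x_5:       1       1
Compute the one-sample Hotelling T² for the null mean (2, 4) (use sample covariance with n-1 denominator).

Step 1 — sample mean vector:
  mean(U) = (9 + 7 + 7 + 1 + 1) / 5 = 25/5 = 5
  mean(V) = (4 + 1 + 3 + 4 + 1) / 5 = 13/5 = 2.6
  x̄ = (5, 2.6),  deviation x̄ - mu_0 = (5, 2.6) - (2, 4) = (3, -1.4).

Step 2 — sample covariance matrix, S[i,j] = (1/(n-1)) · Σ_k (x_{k,i} - mean_i) · (x_{k,j} - mean_j), divisor n-1 = 4:
  S[U,U] = ((4)·(4) + (2)·(2) + (2)·(2) + (-4)·(-4) + (-4)·(-4)) / 4 = 56/4 = 14
  S[U,V] = ((4)·(1.4) + (2)·(-1.6) + (2)·(0.4) + (-4)·(1.4) + (-4)·(-1.6)) / 4 = 4/4 = 1
  S[V,V] = ((1.4)·(1.4) + (-1.6)·(-1.6) + (0.4)·(0.4) + (1.4)·(1.4) + (-1.6)·(-1.6)) / 4 = 9.2/4 = 2.3
  S = [[14, 1],
 [1, 2.3]].

Step 3 — invert S. det(S) = 14·2.3 - (1)² = 31.2.
  S^{-1} = (1/det) · [[d, -b], [-b, a]] = [[0.0737, -0.0321],
 [-0.0321, 0.4487]].

Step 4 — quadratic form (x̄ - mu_0)^T · S^{-1} · (x̄ - mu_0):
  S^{-1} · (x̄ - mu_0) = (0.266, -0.7244),
  (x̄ - mu_0)^T · [...] = (3)·(0.266) + (-1.4)·(-0.7244) = 1.8122.

Step 5 — scale by n: T² = 5 · 1.8122 = 9.0609.

T² ≈ 9.0609


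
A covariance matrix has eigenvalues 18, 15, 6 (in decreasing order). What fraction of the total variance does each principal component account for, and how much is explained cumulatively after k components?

Step 1 — total variance = trace(Sigma) = Σ λ_i = 18 + 15 + 6 = 39.

Step 2 — fraction explained by component i = λ_i / Σ λ:
  PC1: 18/39 = 0.4615
  PC2: 15/39 = 0.3846
  PC3: 6/39 = 0.1538

Step 3 — cumulative fraction after k components = (λ_1 + ... + λ_k) / Σ λ:
  k = 1: 18/39 = 0.4615
  k = 2: (18 + 15)/39 = 33/39 = 0.8462
  k = 3: (18 + 15 + 6)/39 = 39/39 = 1

Summary (fraction, with percent):

explained: PC1 0.4615 (46.15%), PC2 0.3846 (38.46%), PC3 0.1538 (15.38%);  cumulative: 0.4615, 0.8462, 1


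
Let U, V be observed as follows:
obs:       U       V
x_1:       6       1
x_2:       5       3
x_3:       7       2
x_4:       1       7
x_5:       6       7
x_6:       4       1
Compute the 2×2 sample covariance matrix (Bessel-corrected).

Step 1 — column means:
  mean(U) = (6 + 5 + 7 + 1 + 6 + 4) / 6 = 29/6 = 4.8333
  mean(V) = (1 + 3 + 2 + 7 + 7 + 1) / 6 = 21/6 = 3.5

Step 2 — sample covariance S[i,j] = (1/(n-1)) · Σ_k (x_{k,i} - mean_i) · (x_{k,j} - mean_j), with n-1 = 5.
  S[U,U] = ((1.1667)·(1.1667) + (0.1667)·(0.1667) + (2.1667)·(2.1667) + (-3.8333)·(-3.8333) + (1.1667)·(1.1667) + (-0.8333)·(-0.8333)) / 5 = 22.8333/5 = 4.5667
  S[U,V] = ((1.1667)·(-2.5) + (0.1667)·(-0.5) + (2.1667)·(-1.5) + (-3.8333)·(3.5) + (1.1667)·(3.5) + (-0.8333)·(-2.5)) / 5 = -13.5/5 = -2.7
  S[V,V] = ((-2.5)·(-2.5) + (-0.5)·(-0.5) + (-1.5)·(-1.5) + (3.5)·(3.5) + (3.5)·(3.5) + (-2.5)·(-2.5)) / 5 = 39.5/5 = 7.9

S is symmetric (S[j,i] = S[i,j]). Assembling:

S = [[4.5667, -2.7],
 [-2.7, 7.9]]


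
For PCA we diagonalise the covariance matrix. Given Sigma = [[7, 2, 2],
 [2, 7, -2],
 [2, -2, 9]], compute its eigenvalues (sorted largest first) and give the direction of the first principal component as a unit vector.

Step 1 — characteristic polynomial p(λ) = det(λI - Sigma) = λ³ - tr·λ² + c_1·λ - det, where tr = trace, c_1 = sum of the principal 2×2 minors, det = det(Sigma):
  tr = 7 + 7 + 9 = 23,
  c_1 = (7·7 - (2)²) + (7·9 - (2)²) + (7·9 - (-2)²) = 45 + 59 + 59 = 163,
  det = 7·(7·9 - (-2)²) - (2)·((2)·9 - (-2)·(2)) + (2)·((2)·(-2) - 7·(2)) = 7·(59) - (2)·(22) + (2)·(-18) = 333.
  So p(λ) = λ³ - 23λ² + 163λ - 333.
Step 2 — look for an integer root (rational root theorem: any rational root is an integer divisor of 333). Testing λ = 9:
  p(9) = 729 - 1863 + 1467 - 333 = 0  ✓
  Dividing out (λ - 9): p(λ) = (λ - 9)(λ² - 14λ + 37).
Step 3 — remaining eigenvalues from the quadratic λ² - 14λ + 37 = 0:
  Δ = 14² - 4·37 = 196 - 148 = 48,  λ = (14 ± √48)/2 = (14 ± 6.9282)/2 ≈ 10.4641 or 3.5359.
  Sorted: λ_1 = 10.4641,  λ_2 = 9,  λ_3 = 3.5359  (check: sum = 23 = tr ✓).

Step 4 — unit eigenvector for λ_1 ≈ 10.4641: v spans the null space of (Sigma - λ_1 I), whose rows are
  r_1 = (-3.4641, 2, 2),  r_2 = (2, -3.4641, -2),  r_3 = (2, -2, -1.4641).
  v is orthogonal to every row, so take v ∝ r_1 × r_2 = ((2)·(-2) - (2)·(-3.4641), (2)·(2) - (-3.4641)·(-2), (-3.4641)·(-3.4641) - (2)·(2)) ≈ (2.9282, -2.9282, 8).
  Let u = (2.9282, -2.9282, 8).
  ||u|| = √((2.9282)² + (-2.9282)² + (8)²) = √(81.1487) ≈ 9.0083,  v_1 = u/||u|| ≈ (0.3251, -0.3251, 0.8881) (||v_1|| = 1).

λ_1 = 10.4641,  λ_2 = 9,  λ_3 = 3.5359;  v_1 ≈ (0.3251, -0.3251, 0.8881)


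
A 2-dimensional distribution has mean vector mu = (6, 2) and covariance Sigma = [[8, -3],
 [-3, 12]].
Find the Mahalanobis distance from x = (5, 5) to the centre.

Step 1 — centre the observation: (x - mu) = (-1, 3).

Step 2 — invert Sigma. det(Sigma) = 8·12 - (-3)² = 87.
  Sigma^{-1} = (1/det) · [[d, -b], [-b, a]] = [[0.1379, 0.0345],
 [0.0345, 0.092]].

Step 3 — form the quadratic (x - mu)^T · Sigma^{-1} · (x - mu):
  Sigma^{-1} · (x - mu) = (-0.0345, 0.2414).
  (x - mu)^T · [Sigma^{-1} · (x - mu)] = (-1)·(-0.0345) + (3)·(0.2414) = 0.7586.

Step 4 — take square root: d = √(0.7586) ≈ 0.871.

d(x, mu) = √(0.7586) ≈ 0.871


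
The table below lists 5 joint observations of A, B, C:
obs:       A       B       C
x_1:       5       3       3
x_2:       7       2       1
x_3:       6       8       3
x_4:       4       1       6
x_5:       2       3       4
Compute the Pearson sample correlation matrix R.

Step 1 — column means:
  mean(A) = (5 + 7 + 6 + 4 + 2) / 5 = 24/5 = 4.8
  mean(B) = (3 + 2 + 8 + 1 + 3) / 5 = 17/5 = 3.4
  mean(C) = (3 + 1 + 3 + 6 + 4) / 5 = 17/5 = 3.4

Step 2 — sample variances and covariances s[i,j] = (1/(n-1)) · Σ_k (x_{k,i} - mean_i) · (x_{k,j} - mean_j), with n-1 = 4:
  s[A,A] = ((0.2)·(0.2) + (2.2)·(2.2) + (1.2)·(1.2) + (-0.8)·(-0.8) + (-2.8)·(-2.8)) / 4 = 14.8/4 = 3.7
  s[A,B] = ((0.2)·(-0.4) + (2.2)·(-1.4) + (1.2)·(4.6) + (-0.8)·(-2.4) + (-2.8)·(-0.4)) / 4 = 5.4/4 = 1.35
  s[A,C] = ((0.2)·(-0.4) + (2.2)·(-2.4) + (1.2)·(-0.4) + (-0.8)·(2.6) + (-2.8)·(0.6)) / 4 = -9.6/4 = -2.4
  s[B,B] = ((-0.4)·(-0.4) + (-1.4)·(-1.4) + (4.6)·(4.6) + (-2.4)·(-2.4) + (-0.4)·(-0.4)) / 4 = 29.2/4 = 7.3
  s[B,C] = ((-0.4)·(-0.4) + (-1.4)·(-2.4) + (4.6)·(-0.4) + (-2.4)·(2.6) + (-0.4)·(0.6)) / 4 = -4.8/4 = -1.2
  s[C,C] = ((-0.4)·(-0.4) + (-2.4)·(-2.4) + (-0.4)·(-0.4) + (2.6)·(2.6) + (0.6)·(0.6)) / 4 = 13.2/4 = 3.3
  Sample standard deviations s_i = √(s[i,i]):
  s(A) = √(3.7) = 1.9235
  s(B) = √(7.3) = 2.7019
  s(C) = √(3.3) = 1.8166

Step 3 — r_{ij} = s_{ij} / (s_i · s_j):
  r[A,A] = 1 (diagonal).
  r[A,B] = 1.35 / (1.9235 · 2.7019) = 1.35 / 5.1971 = 0.2598
  r[A,C] = -2.4 / (1.9235 · 1.8166) = -2.4 / 3.4943 = -0.6868
  r[B,B] = 1 (diagonal).
  r[B,C] = -1.2 / (2.7019 · 1.8166) = -1.2 / 4.9082 = -0.2445
  r[C,C] = 1 (diagonal).

R is symmetric with unit diagonal. Assembling:

R = [[1, 0.2598, -0.6868],
 [0.2598, 1, -0.2445],
 [-0.6868, -0.2445, 1]]


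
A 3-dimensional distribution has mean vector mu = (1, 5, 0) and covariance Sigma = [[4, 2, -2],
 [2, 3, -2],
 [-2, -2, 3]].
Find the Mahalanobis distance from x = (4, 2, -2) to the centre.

Step 1 — centre the observation: (x - mu) = (3, -3, -2).

Step 2 — invert Sigma (cofactor / det for 3×3, or solve directly):
  Sigma^{-1} = [[0.4167, -0.1667, 0.1667],
 [-0.1667, 0.6667, 0.3333],
 [0.1667, 0.3333, 0.6667]].

Step 3 — form the quadratic (x - mu)^T · Sigma^{-1} · (x - mu):
  Sigma^{-1} · (x - mu) = (1.4167, -3.1667, -1.8333).
  (x - mu)^T · [Sigma^{-1} · (x - mu)] = (3)·(1.4167) + (-3)·(-3.1667) + (-2)·(-1.8333) = 17.4167.

Step 4 — take square root: d = √(17.4167) ≈ 4.1733.

d(x, mu) = √(17.4167) ≈ 4.1733


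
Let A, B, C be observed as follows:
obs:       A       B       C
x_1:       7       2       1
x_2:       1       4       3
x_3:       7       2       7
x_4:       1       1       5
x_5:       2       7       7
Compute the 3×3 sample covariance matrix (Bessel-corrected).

Step 1 — column means:
  mean(A) = (7 + 1 + 7 + 1 + 2) / 5 = 18/5 = 3.6
  mean(B) = (2 + 4 + 2 + 1 + 7) / 5 = 16/5 = 3.2
  mean(C) = (1 + 3 + 7 + 5 + 7) / 5 = 23/5 = 4.6

Step 2 — sample covariance S[i,j] = (1/(n-1)) · Σ_k (x_{k,i} - mean_i) · (x_{k,j} - mean_j), with n-1 = 4.
  S[A,A] = ((3.4)·(3.4) + (-2.6)·(-2.6) + (3.4)·(3.4) + (-2.6)·(-2.6) + (-1.6)·(-1.6)) / 4 = 39.2/4 = 9.8
  S[A,B] = ((3.4)·(-1.2) + (-2.6)·(0.8) + (3.4)·(-1.2) + (-2.6)·(-2.2) + (-1.6)·(3.8)) / 4 = -10.6/4 = -2.65
  S[A,C] = ((3.4)·(-3.6) + (-2.6)·(-1.6) + (3.4)·(2.4) + (-2.6)·(0.4) + (-1.6)·(2.4)) / 4 = -4.8/4 = -1.2
  S[B,B] = ((-1.2)·(-1.2) + (0.8)·(0.8) + (-1.2)·(-1.2) + (-2.2)·(-2.2) + (3.8)·(3.8)) / 4 = 22.8/4 = 5.7
  S[B,C] = ((-1.2)·(-3.6) + (0.8)·(-1.6) + (-1.2)·(2.4) + (-2.2)·(0.4) + (3.8)·(2.4)) / 4 = 8.4/4 = 2.1
  S[C,C] = ((-3.6)·(-3.6) + (-1.6)·(-1.6) + (2.4)·(2.4) + (0.4)·(0.4) + (2.4)·(2.4)) / 4 = 27.2/4 = 6.8

S is symmetric (S[j,i] = S[i,j]). Assembling:

S = [[9.8, -2.65, -1.2],
 [-2.65, 5.7, 2.1],
 [-1.2, 2.1, 6.8]]


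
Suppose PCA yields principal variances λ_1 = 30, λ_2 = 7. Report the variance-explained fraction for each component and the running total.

Step 1 — total variance = trace(Sigma) = Σ λ_i = 30 + 7 = 37.

Step 2 — fraction explained by component i = λ_i / Σ λ:
  PC1: 30/37 = 0.8108
  PC2: 7/37 = 0.1892

Step 3 — cumulative fraction after k components = (λ_1 + ... + λ_k) / Σ λ:
  k = 1: 30/37 = 0.8108
  k = 2: (30 + 7)/37 = 37/37 = 1

Summary (fraction, with percent):

explained: PC1 0.8108 (81.08%), PC2 0.1892 (18.92%);  cumulative: 0.8108, 1


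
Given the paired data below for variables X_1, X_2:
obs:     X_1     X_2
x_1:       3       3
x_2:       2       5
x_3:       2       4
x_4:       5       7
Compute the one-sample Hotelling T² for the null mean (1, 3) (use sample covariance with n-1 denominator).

Step 1 — sample mean vector:
  mean(X_1) = (3 + 2 + 2 + 5) / 4 = 12/4 = 3
  mean(X_2) = (3 + 5 + 4 + 7) / 4 = 19/4 = 4.75
  x̄ = (3, 4.75),  deviation x̄ - mu_0 = (3, 4.75) - (1, 3) = (2, 1.75).

Step 2 — sample covariance matrix, S[i,j] = (1/(n-1)) · Σ_k (x_{k,i} - mean_i) · (x_{k,j} - mean_j), divisor n-1 = 3:
  S[X_1,X_1] = ((0)·(0) + (-1)·(-1) + (-1)·(-1) + (2)·(2)) / 3 = 6/3 = 2
  S[X_1,X_2] = ((0)·(-1.75) + (-1)·(0.25) + (-1)·(-0.75) + (2)·(2.25)) / 3 = 5/3 = 1.6667
  S[X_2,X_2] = ((-1.75)·(-1.75) + (0.25)·(0.25) + (-0.75)·(-0.75) + (2.25)·(2.25)) / 3 = 8.75/3 = 2.9167
  S = [[2, 1.6667],
 [1.6667, 2.9167]].

Step 3 — invert S. det(S) = 2·2.9167 - (1.6667)² = 3.0556.
  S^{-1} = (1/det) · [[d, -b], [-b, a]] = [[0.9545, -0.5455],
 [-0.5455, 0.6545]].

Step 4 — quadratic form (x̄ - mu_0)^T · S^{-1} · (x̄ - mu_0):
  S^{-1} · (x̄ - mu_0) = (0.9545, 0.0545),
  (x̄ - mu_0)^T · [...] = (2)·(0.9545) + (1.75)·(0.0545) = 2.0045.

Step 5 — scale by n: T² = 4 · 2.0045 = 8.0182.

T² ≈ 8.0182


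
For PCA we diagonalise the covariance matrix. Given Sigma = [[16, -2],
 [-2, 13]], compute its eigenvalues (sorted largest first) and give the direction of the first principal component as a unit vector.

Step 1 — characteristic polynomial of 2×2 Sigma:
  det(Sigma - λI) = λ² - trace · λ + det = 0.
  trace = 16 + 13 = 29, det = 16·13 - (-2)² = 204.
Step 2 — discriminant:
  Δ = trace² - 4·det = 841 - 816 = 25.
Step 3 — eigenvalues:
  λ = (trace ± √Δ)/2 = (29 ± 5)/2,
  λ_1 = 17,  λ_2 = 12.

Step 4 — unit eigenvector for λ_1: solve (Sigma - λ_1 I)v = 0. First row:
  (16 - 17)·v_x + (-2)·v_y = 0, i.e. (-1)·v_x + (-2)·v_y = 0,
  so v ∝ (b, λ_1 - a) = (-2, 1); multiply by -1 so the first entry is positive: u = (2, -1).
  ||u|| = √((2)² + (-1)²) = √(5) ≈ 2.2361,
  v_1 = u/||u|| ≈ (0.8944, -0.4472) (||v_1|| = 1).

λ_1 = 17,  λ_2 = 12;  v_1 ≈ (0.8944, -0.4472)


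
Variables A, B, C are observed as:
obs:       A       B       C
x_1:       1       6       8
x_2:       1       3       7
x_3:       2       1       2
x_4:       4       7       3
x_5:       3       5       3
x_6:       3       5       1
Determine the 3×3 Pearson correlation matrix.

Step 1 — column means:
  mean(A) = (1 + 1 + 2 + 4 + 3 + 3) / 6 = 14/6 = 2.3333
  mean(B) = (6 + 3 + 1 + 7 + 5 + 5) / 6 = 27/6 = 4.5
  mean(C) = (8 + 7 + 2 + 3 + 3 + 1) / 6 = 24/6 = 4

Step 2 — sample variances and covariances s[i,j] = (1/(n-1)) · Σ_k (x_{k,i} - mean_i) · (x_{k,j} - mean_j), with n-1 = 5:
  s[A,A] = ((-1.3333)·(-1.3333) + (-1.3333)·(-1.3333) + (-0.3333)·(-0.3333) + (1.6667)·(1.6667) + (0.6667)·(0.6667) + (0.6667)·(0.6667)) / 5 = 7.3333/5 = 1.4667
  s[A,B] = ((-1.3333)·(1.5) + (-1.3333)·(-1.5) + (-0.3333)·(-3.5) + (1.6667)·(2.5) + (0.6667)·(0.5) + (0.6667)·(0.5)) / 5 = 6/5 = 1.2
  s[A,C] = ((-1.3333)·(4) + (-1.3333)·(3) + (-0.3333)·(-2) + (1.6667)·(-1) + (0.6667)·(-1) + (0.6667)·(-3)) / 5 = -13/5 = -2.6
  s[B,B] = ((1.5)·(1.5) + (-1.5)·(-1.5) + (-3.5)·(-3.5) + (2.5)·(2.5) + (0.5)·(0.5) + (0.5)·(0.5)) / 5 = 23.5/5 = 4.7
  s[B,C] = ((1.5)·(4) + (-1.5)·(3) + (-3.5)·(-2) + (2.5)·(-1) + (0.5)·(-1) + (0.5)·(-3)) / 5 = 4/5 = 0.8
  s[C,C] = ((4)·(4) + (3)·(3) + (-2)·(-2) + (-1)·(-1) + (-1)·(-1) + (-3)·(-3)) / 5 = 40/5 = 8
  Sample standard deviations s_i = √(s[i,i]):
  s(A) = √(1.4667) = 1.2111
  s(B) = √(4.7) = 2.1679
  s(C) = √(8) = 2.8284

Step 3 — r_{ij} = s_{ij} / (s_i · s_j):
  r[A,A] = 1 (diagonal).
  r[A,B] = 1.2 / (1.2111 · 2.1679) = 1.2 / 2.6255 = 0.4571
  r[A,C] = -2.6 / (1.2111 · 2.8284) = -2.6 / 3.4254 = -0.759
  r[B,B] = 1 (diagonal).
  r[B,C] = 0.8 / (2.1679 · 2.8284) = 0.8 / 6.1319 = 0.1305
  r[C,C] = 1 (diagonal).

R is symmetric with unit diagonal. Assembling:

R = [[1, 0.4571, -0.759],
 [0.4571, 1, 0.1305],
 [-0.759, 0.1305, 1]]


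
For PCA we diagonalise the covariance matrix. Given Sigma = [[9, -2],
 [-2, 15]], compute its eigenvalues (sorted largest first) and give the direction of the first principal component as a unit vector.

Step 1 — characteristic polynomial of 2×2 Sigma:
  det(Sigma - λI) = λ² - trace · λ + det = 0.
  trace = 9 + 15 = 24, det = 9·15 - (-2)² = 131.
Step 2 — discriminant:
  Δ = trace² - 4·det = 576 - 524 = 52.
Step 3 — eigenvalues:
  λ = (trace ± √Δ)/2 = (24 ± 7.2111)/2,
  λ_1 = 15.6056,  λ_2 = 8.3944.

Step 4 — unit eigenvector for λ_1: solve (Sigma - λ_1 I)v = 0. First row:
  (9 - 15.6056)·v_x + (-2)·v_y = 0, i.e. (-6.6056)·v_x + (-2)·v_y = 0,
  so v ∝ (b, λ_1 - a) = (-2, 6.6056); multiply by -1 so the first entry is positive: u = (2, -6.6056).
  ||u|| = √((2)² + (-6.6056)²) = √(47.6333) ≈ 6.9017,
  v_1 = u/||u|| ≈ (0.2898, -0.9571) (||v_1|| = 1).

λ_1 = 15.6056,  λ_2 = 8.3944;  v_1 ≈ (0.2898, -0.9571)


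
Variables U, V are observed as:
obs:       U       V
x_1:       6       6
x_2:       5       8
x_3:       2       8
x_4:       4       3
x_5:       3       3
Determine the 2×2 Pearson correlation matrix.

Step 1 — column means:
  mean(U) = (6 + 5 + 2 + 4 + 3) / 5 = 20/5 = 4
  mean(V) = (6 + 8 + 8 + 3 + 3) / 5 = 28/5 = 5.6

Step 2 — sample variances and covariances s[i,j] = (1/(n-1)) · Σ_k (x_{k,i} - mean_i) · (x_{k,j} - mean_j), with n-1 = 4:
  s[U,U] = ((2)·(2) + (1)·(1) + (-2)·(-2) + (0)·(0) + (-1)·(-1)) / 4 = 10/4 = 2.5
  s[U,V] = ((2)·(0.4) + (1)·(2.4) + (-2)·(2.4) + (0)·(-2.6) + (-1)·(-2.6)) / 4 = 1/4 = 0.25
  s[V,V] = ((0.4)·(0.4) + (2.4)·(2.4) + (2.4)·(2.4) + (-2.6)·(-2.6) + (-2.6)·(-2.6)) / 4 = 25.2/4 = 6.3
  Sample standard deviations s_i = √(s[i,i]):
  s(U) = √(2.5) = 1.5811
  s(V) = √(6.3) = 2.51

Step 3 — r_{ij} = s_{ij} / (s_i · s_j):
  r[U,U] = 1 (diagonal).
  r[U,V] = 0.25 / (1.5811 · 2.51) = 0.25 / 3.9686 = 0.063
  r[V,V] = 1 (diagonal).

R is symmetric with unit diagonal. Assembling:

R = [[1, 0.063],
 [0.063, 1]]


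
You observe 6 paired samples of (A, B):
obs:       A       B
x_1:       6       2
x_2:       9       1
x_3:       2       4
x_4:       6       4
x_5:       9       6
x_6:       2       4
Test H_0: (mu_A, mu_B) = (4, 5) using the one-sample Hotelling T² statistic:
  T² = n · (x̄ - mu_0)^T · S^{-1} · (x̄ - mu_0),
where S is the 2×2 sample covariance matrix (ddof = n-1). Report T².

Step 1 — sample mean vector:
  mean(A) = (6 + 9 + 2 + 6 + 9 + 2) / 6 = 34/6 = 5.6667
  mean(B) = (2 + 1 + 4 + 4 + 6 + 4) / 6 = 21/6 = 3.5
  x̄ = (5.6667, 3.5),  deviation x̄ - mu_0 = (5.6667, 3.5) - (4, 5) = (1.6667, -1.5).

Step 2 — sample covariance matrix, S[i,j] = (1/(n-1)) · Σ_k (x_{k,i} - mean_i) · (x_{k,j} - mean_j), divisor n-1 = 5:
  S[A,A] = ((0.3333)·(0.3333) + (3.3333)·(3.3333) + (-3.6667)·(-3.6667) + (0.3333)·(0.3333) + (3.3333)·(3.3333) + (-3.6667)·(-3.6667)) / 5 = 49.3333/5 = 9.8667
  S[A,B] = ((0.3333)·(-1.5) + (3.3333)·(-2.5) + (-3.6667)·(0.5) + (0.3333)·(0.5) + (3.3333)·(2.5) + (-3.6667)·(0.5)) / 5 = -4/5 = -0.8
  S[B,B] = ((-1.5)·(-1.5) + (-2.5)·(-2.5) + (0.5)·(0.5) + (0.5)·(0.5) + (2.5)·(2.5) + (0.5)·(0.5)) / 5 = 15.5/5 = 3.1
  S = [[9.8667, -0.8],
 [-0.8, 3.1]].

Step 3 — invert S. det(S) = 9.8667·3.1 - (-0.8)² = 29.9467.
  S^{-1} = (1/det) · [[d, -b], [-b, a]] = [[0.1035, 0.0267],
 [0.0267, 0.3295]].

Step 4 — quadratic form (x̄ - mu_0)^T · S^{-1} · (x̄ - mu_0):
  S^{-1} · (x̄ - mu_0) = (0.1325, -0.4497),
  (x̄ - mu_0)^T · [...] = (1.6667)·(0.1325) + (-1.5)·(-0.4497) = 0.8953.

Step 5 — scale by n: T² = 6 · 0.8953 = 5.3718.

T² ≈ 5.3718


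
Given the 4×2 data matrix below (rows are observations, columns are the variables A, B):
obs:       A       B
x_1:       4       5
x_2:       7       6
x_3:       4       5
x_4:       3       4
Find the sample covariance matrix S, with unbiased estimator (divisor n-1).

Step 1 — column means:
  mean(A) = (4 + 7 + 4 + 3) / 4 = 18/4 = 4.5
  mean(B) = (5 + 6 + 5 + 4) / 4 = 20/4 = 5

Step 2 — sample covariance S[i,j] = (1/(n-1)) · Σ_k (x_{k,i} - mean_i) · (x_{k,j} - mean_j), with n-1 = 3.
  S[A,A] = ((-0.5)·(-0.5) + (2.5)·(2.5) + (-0.5)·(-0.5) + (-1.5)·(-1.5)) / 3 = 9/3 = 3
  S[A,B] = ((-0.5)·(0) + (2.5)·(1) + (-0.5)·(0) + (-1.5)·(-1)) / 3 = 4/3 = 1.3333
  S[B,B] = ((0)·(0) + (1)·(1) + (0)·(0) + (-1)·(-1)) / 3 = 2/3 = 0.6667

S is symmetric (S[j,i] = S[i,j]). Assembling:

S = [[3, 1.3333],
 [1.3333, 0.6667]]


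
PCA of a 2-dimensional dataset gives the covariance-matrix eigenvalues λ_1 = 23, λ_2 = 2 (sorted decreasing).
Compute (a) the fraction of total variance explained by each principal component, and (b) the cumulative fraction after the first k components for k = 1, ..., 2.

Step 1 — total variance = trace(Sigma) = Σ λ_i = 23 + 2 = 25.

Step 2 — fraction explained by component i = λ_i / Σ λ:
  PC1: 23/25 = 0.92
  PC2: 2/25 = 0.08

Step 3 — cumulative fraction after k components = (λ_1 + ... + λ_k) / Σ λ:
  k = 1: 23/25 = 0.92
  k = 2: (23 + 2)/25 = 25/25 = 1

Summary (fraction, with percent):

explained: PC1 0.92 (92%), PC2 0.08 (8%);  cumulative: 0.92, 1


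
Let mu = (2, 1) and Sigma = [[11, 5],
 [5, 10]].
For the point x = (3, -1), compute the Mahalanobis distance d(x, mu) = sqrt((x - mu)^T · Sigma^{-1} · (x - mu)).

Step 1 — centre the observation: (x - mu) = (1, -2).

Step 2 — invert Sigma. det(Sigma) = 11·10 - (5)² = 85.
  Sigma^{-1} = (1/det) · [[d, -b], [-b, a]] = [[0.1176, -0.0588],
 [-0.0588, 0.1294]].

Step 3 — form the quadratic (x - mu)^T · Sigma^{-1} · (x - mu):
  Sigma^{-1} · (x - mu) = (0.2353, -0.3176).
  (x - mu)^T · [Sigma^{-1} · (x - mu)] = (1)·(0.2353) + (-2)·(-0.3176) = 0.8706.

Step 4 — take square root: d = √(0.8706) ≈ 0.9331.

d(x, mu) = √(0.8706) ≈ 0.9331


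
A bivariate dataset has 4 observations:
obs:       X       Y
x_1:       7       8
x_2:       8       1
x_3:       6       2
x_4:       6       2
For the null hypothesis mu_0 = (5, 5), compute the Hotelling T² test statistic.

Step 1 — sample mean vector:
  mean(X) = (7 + 8 + 6 + 6) / 4 = 27/4 = 6.75
  mean(Y) = (8 + 1 + 2 + 2) / 4 = 13/4 = 3.25
  x̄ = (6.75, 3.25),  deviation x̄ - mu_0 = (6.75, 3.25) - (5, 5) = (1.75, -1.75).

Step 2 — sample covariance matrix, S[i,j] = (1/(n-1)) · Σ_k (x_{k,i} - mean_i) · (x_{k,j} - mean_j), divisor n-1 = 3:
  S[X,X] = ((0.25)·(0.25) + (1.25)·(1.25) + (-0.75)·(-0.75) + (-0.75)·(-0.75)) / 3 = 2.75/3 = 0.9167
  S[X,Y] = ((0.25)·(4.75) + (1.25)·(-2.25) + (-0.75)·(-1.25) + (-0.75)·(-1.25)) / 3 = 0.25/3 = 0.0833
  S[Y,Y] = ((4.75)·(4.75) + (-2.25)·(-2.25) + (-1.25)·(-1.25) + (-1.25)·(-1.25)) / 3 = 30.75/3 = 10.25
  S = [[0.9167, 0.0833],
 [0.0833, 10.25]].

Step 3 — invert S. det(S) = 0.9167·10.25 - (0.0833)² = 9.3889.
  S^{-1} = (1/det) · [[d, -b], [-b, a]] = [[1.0917, -0.0089],
 [-0.0089, 0.0976]].

Step 4 — quadratic form (x̄ - mu_0)^T · S^{-1} · (x̄ - mu_0):
  S^{-1} · (x̄ - mu_0) = (1.926, -0.1864),
  (x̄ - mu_0)^T · [...] = (1.75)·(1.926) + (-1.75)·(-0.1864) = 3.6967.

Step 5 — scale by n: T² = 4 · 3.6967 = 14.787.

T² ≈ 14.787


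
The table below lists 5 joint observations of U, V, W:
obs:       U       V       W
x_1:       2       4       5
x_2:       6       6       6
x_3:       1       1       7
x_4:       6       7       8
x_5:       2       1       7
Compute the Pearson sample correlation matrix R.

Step 1 — column means:
  mean(U) = (2 + 6 + 1 + 6 + 2) / 5 = 17/5 = 3.4
  mean(V) = (4 + 6 + 1 + 7 + 1) / 5 = 19/5 = 3.8
  mean(W) = (5 + 6 + 7 + 8 + 7) / 5 = 33/5 = 6.6

Step 2 — sample variances and covariances s[i,j] = (1/(n-1)) · Σ_k (x_{k,i} - mean_i) · (x_{k,j} - mean_j), with n-1 = 4:
  s[U,U] = ((-1.4)·(-1.4) + (2.6)·(2.6) + (-2.4)·(-2.4) + (2.6)·(2.6) + (-1.4)·(-1.4)) / 4 = 23.2/4 = 5.8
  s[U,V] = ((-1.4)·(0.2) + (2.6)·(2.2) + (-2.4)·(-2.8) + (2.6)·(3.2) + (-1.4)·(-2.8)) / 4 = 24.4/4 = 6.1
  s[U,W] = ((-1.4)·(-1.6) + (2.6)·(-0.6) + (-2.4)·(0.4) + (2.6)·(1.4) + (-1.4)·(0.4)) / 4 = 2.8/4 = 0.7
  s[V,V] = ((0.2)·(0.2) + (2.2)·(2.2) + (-2.8)·(-2.8) + (3.2)·(3.2) + (-2.8)·(-2.8)) / 4 = 30.8/4 = 7.7
  s[V,W] = ((0.2)·(-1.6) + (2.2)·(-0.6) + (-2.8)·(0.4) + (3.2)·(1.4) + (-2.8)·(0.4)) / 4 = 0.6/4 = 0.15
  s[W,W] = ((-1.6)·(-1.6) + (-0.6)·(-0.6) + (0.4)·(0.4) + (1.4)·(1.4) + (0.4)·(0.4)) / 4 = 5.2/4 = 1.3
  Sample standard deviations s_i = √(s[i,i]):
  s(U) = √(5.8) = 2.4083
  s(V) = √(7.7) = 2.7749
  s(W) = √(1.3) = 1.1402

Step 3 — r_{ij} = s_{ij} / (s_i · s_j):
  r[U,U] = 1 (diagonal).
  r[U,V] = 6.1 / (2.4083 · 2.7749) = 6.1 / 6.6828 = 0.9128
  r[U,W] = 0.7 / (2.4083 · 1.1402) = 0.7 / 2.7459 = 0.2549
  r[V,V] = 1 (diagonal).
  r[V,W] = 0.15 / (2.7749 · 1.1402) = 0.15 / 3.1639 = 0.0474
  r[W,W] = 1 (diagonal).

R is symmetric with unit diagonal. Assembling:

R = [[1, 0.9128, 0.2549],
 [0.9128, 1, 0.0474],
 [0.2549, 0.0474, 1]]


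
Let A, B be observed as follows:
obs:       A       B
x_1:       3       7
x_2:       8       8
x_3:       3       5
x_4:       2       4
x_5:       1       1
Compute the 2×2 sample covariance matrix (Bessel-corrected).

Step 1 — column means:
  mean(A) = (3 + 8 + 3 + 2 + 1) / 5 = 17/5 = 3.4
  mean(B) = (7 + 8 + 5 + 4 + 1) / 5 = 25/5 = 5

Step 2 — sample covariance S[i,j] = (1/(n-1)) · Σ_k (x_{k,i} - mean_i) · (x_{k,j} - mean_j), with n-1 = 4.
  S[A,A] = ((-0.4)·(-0.4) + (4.6)·(4.6) + (-0.4)·(-0.4) + (-1.4)·(-1.4) + (-2.4)·(-2.4)) / 4 = 29.2/4 = 7.3
  S[A,B] = ((-0.4)·(2) + (4.6)·(3) + (-0.4)·(0) + (-1.4)·(-1) + (-2.4)·(-4)) / 4 = 24/4 = 6
  S[B,B] = ((2)·(2) + (3)·(3) + (0)·(0) + (-1)·(-1) + (-4)·(-4)) / 4 = 30/4 = 7.5

S is symmetric (S[j,i] = S[i,j]). Assembling:

S = [[7.3, 6],
 [6, 7.5]]


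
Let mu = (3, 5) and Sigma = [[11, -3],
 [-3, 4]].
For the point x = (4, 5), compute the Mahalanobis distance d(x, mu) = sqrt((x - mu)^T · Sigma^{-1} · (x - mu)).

Step 1 — centre the observation: (x - mu) = (1, 0).

Step 2 — invert Sigma. det(Sigma) = 11·4 - (-3)² = 35.
  Sigma^{-1} = (1/det) · [[d, -b], [-b, a]] = [[0.1143, 0.0857],
 [0.0857, 0.3143]].

Step 3 — form the quadratic (x - mu)^T · Sigma^{-1} · (x - mu):
  Sigma^{-1} · (x - mu) = (0.1143, 0.0857).
  (x - mu)^T · [Sigma^{-1} · (x - mu)] = (1)·(0.1143) + (0)·(0.0857) = 0.1143.

Step 4 — take square root: d = √(0.1143) ≈ 0.3381.

d(x, mu) = √(0.1143) ≈ 0.3381


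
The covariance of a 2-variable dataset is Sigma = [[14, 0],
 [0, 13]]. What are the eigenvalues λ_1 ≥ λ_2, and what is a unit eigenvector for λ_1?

Step 1 — characteristic polynomial of 2×2 Sigma:
  det(Sigma - λI) = λ² - trace · λ + det = 0.
  trace = 14 + 13 = 27, det = 14·13 - (0)² = 182.
Step 2 — discriminant:
  Δ = trace² - 4·det = 729 - 728 = 1.
Step 3 — eigenvalues:
  λ = (trace ± √Δ)/2 = (27 ± 1)/2,
  λ_1 = 14,  λ_2 = 13.

Step 4 — unit eigenvector for λ_1: Sigma is diagonal, so its eigenvectors are the coordinate axes. λ_1 = 14 is the diagonal entry on the first coordinate axis, hence
  v_1 = (1, 0) (||v_1|| = 1).

λ_1 = 14,  λ_2 = 13;  v_1 ≈ (1, 0)


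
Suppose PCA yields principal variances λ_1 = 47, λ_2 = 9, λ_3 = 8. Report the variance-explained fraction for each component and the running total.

Step 1 — total variance = trace(Sigma) = Σ λ_i = 47 + 9 + 8 = 64.

Step 2 — fraction explained by component i = λ_i / Σ λ:
  PC1: 47/64 = 0.7344
  PC2: 9/64 = 0.1406
  PC3: 8/64 = 0.125

Step 3 — cumulative fraction after k components = (λ_1 + ... + λ_k) / Σ λ:
  k = 1: 47/64 = 0.7344
  k = 2: (47 + 9)/64 = 56/64 = 0.875
  k = 3: (47 + 9 + 8)/64 = 64/64 = 1

Summary (fraction, with percent):

explained: PC1 0.7344 (73.44%), PC2 0.1406 (14.06%), PC3 0.125 (12.5%);  cumulative: 0.7344, 0.875, 1


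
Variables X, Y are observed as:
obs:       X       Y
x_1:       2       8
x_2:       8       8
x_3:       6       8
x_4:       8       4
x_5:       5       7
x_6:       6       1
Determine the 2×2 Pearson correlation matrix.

Step 1 — column means:
  mean(X) = (2 + 8 + 6 + 8 + 5 + 6) / 6 = 35/6 = 5.8333
  mean(Y) = (8 + 8 + 8 + 4 + 7 + 1) / 6 = 36/6 = 6

Step 2 — sample variances and covariances s[i,j] = (1/(n-1)) · Σ_k (x_{k,i} - mean_i) · (x_{k,j} - mean_j), with n-1 = 5:
  s[X,X] = ((-3.8333)·(-3.8333) + (2.1667)·(2.1667) + (0.1667)·(0.1667) + (2.1667)·(2.1667) + (-0.8333)·(-0.8333) + (0.1667)·(0.1667)) / 5 = 24.8333/5 = 4.9667
  s[X,Y] = ((-3.8333)·(2) + (2.1667)·(2) + (0.1667)·(2) + (2.1667)·(-2) + (-0.8333)·(1) + (0.1667)·(-5)) / 5 = -9/5 = -1.8
  s[Y,Y] = ((2)·(2) + (2)·(2) + (2)·(2) + (-2)·(-2) + (1)·(1) + (-5)·(-5)) / 5 = 42/5 = 8.4
  Sample standard deviations s_i = √(s[i,i]):
  s(X) = √(4.9667) = 2.2286
  s(Y) = √(8.4) = 2.8983

Step 3 — r_{ij} = s_{ij} / (s_i · s_j):
  r[X,X] = 1 (diagonal).
  r[X,Y] = -1.8 / (2.2286 · 2.8983) = -1.8 / 6.4591 = -0.2787
  r[Y,Y] = 1 (diagonal).

R is symmetric with unit diagonal. Assembling:

R = [[1, -0.2787],
 [-0.2787, 1]]


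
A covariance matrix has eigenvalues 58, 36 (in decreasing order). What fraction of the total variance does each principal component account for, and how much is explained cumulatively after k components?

Step 1 — total variance = trace(Sigma) = Σ λ_i = 58 + 36 = 94.

Step 2 — fraction explained by component i = λ_i / Σ λ:
  PC1: 58/94 = 0.617
  PC2: 36/94 = 0.383

Step 3 — cumulative fraction after k components = (λ_1 + ... + λ_k) / Σ λ:
  k = 1: 58/94 = 0.617
  k = 2: (58 + 36)/94 = 94/94 = 1

Summary (fraction, with percent):

explained: PC1 0.617 (61.7%), PC2 0.383 (38.3%);  cumulative: 0.617, 1


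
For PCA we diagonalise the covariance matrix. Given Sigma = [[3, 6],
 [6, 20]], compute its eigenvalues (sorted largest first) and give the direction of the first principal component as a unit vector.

Step 1 — characteristic polynomial of 2×2 Sigma:
  det(Sigma - λI) = λ² - trace · λ + det = 0.
  trace = 3 + 20 = 23, det = 3·20 - (6)² = 24.
Step 2 — discriminant:
  Δ = trace² - 4·det = 529 - 96 = 433.
Step 3 — eigenvalues:
  λ = (trace ± √Δ)/2 = (23 ± 20.8087)/2,
  λ_1 = 21.9043,  λ_2 = 1.0957.

Step 4 — unit eigenvector for λ_1: solve (Sigma - λ_1 I)v = 0. First row:
  (3 - 21.9043)·v_x + (6)·v_y = 0, i.e. (-18.9043)·v_x + (6)·v_y = 0,
  so v ∝ (b, λ_1 - a) = (6, 18.9043) = u.
  ||u|| = √((6)² + (18.9043)²) = √(393.3735) ≈ 19.8336,
  v_1 = u/||u|| ≈ (0.3025, 0.9531) (||v_1|| = 1).

λ_1 = 21.9043,  λ_2 = 1.0957;  v_1 ≈ (0.3025, 0.9531)


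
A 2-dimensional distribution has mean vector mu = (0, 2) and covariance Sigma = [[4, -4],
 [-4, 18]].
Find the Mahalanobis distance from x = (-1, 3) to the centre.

Step 1 — centre the observation: (x - mu) = (-1, 1).

Step 2 — invert Sigma. det(Sigma) = 4·18 - (-4)² = 56.
  Sigma^{-1} = (1/det) · [[d, -b], [-b, a]] = [[0.3214, 0.0714],
 [0.0714, 0.0714]].

Step 3 — form the quadratic (x - mu)^T · Sigma^{-1} · (x - mu):
  Sigma^{-1} · (x - mu) = (-0.25, 0).
  (x - mu)^T · [Sigma^{-1} · (x - mu)] = (-1)·(-0.25) + (1)·(0) = 0.25.

Step 4 — take square root: d = √(0.25) ≈ 0.5.

d(x, mu) = √(0.25) ≈ 0.5


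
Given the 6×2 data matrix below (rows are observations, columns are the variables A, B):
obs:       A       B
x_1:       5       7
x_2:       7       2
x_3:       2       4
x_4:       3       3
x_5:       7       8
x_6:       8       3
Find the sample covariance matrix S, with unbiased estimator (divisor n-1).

Step 1 — column means:
  mean(A) = (5 + 7 + 2 + 3 + 7 + 8) / 6 = 32/6 = 5.3333
  mean(B) = (7 + 2 + 4 + 3 + 8 + 3) / 6 = 27/6 = 4.5

Step 2 — sample covariance S[i,j] = (1/(n-1)) · Σ_k (x_{k,i} - mean_i) · (x_{k,j} - mean_j), with n-1 = 5.
  S[A,A] = ((-0.3333)·(-0.3333) + (1.6667)·(1.6667) + (-3.3333)·(-3.3333) + (-2.3333)·(-2.3333) + (1.6667)·(1.6667) + (2.6667)·(2.6667)) / 5 = 29.3333/5 = 5.8667
  S[A,B] = ((-0.3333)·(2.5) + (1.6667)·(-2.5) + (-3.3333)·(-0.5) + (-2.3333)·(-1.5) + (1.6667)·(3.5) + (2.6667)·(-1.5)) / 5 = 2/5 = 0.4
  S[B,B] = ((2.5)·(2.5) + (-2.5)·(-2.5) + (-0.5)·(-0.5) + (-1.5)·(-1.5) + (3.5)·(3.5) + (-1.5)·(-1.5)) / 5 = 29.5/5 = 5.9

S is symmetric (S[j,i] = S[i,j]). Assembling:

S = [[5.8667, 0.4],
 [0.4, 5.9]]


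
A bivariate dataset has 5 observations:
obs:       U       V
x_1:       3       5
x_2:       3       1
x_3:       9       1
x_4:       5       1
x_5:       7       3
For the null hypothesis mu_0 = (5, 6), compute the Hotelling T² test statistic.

Step 1 — sample mean vector:
  mean(U) = (3 + 3 + 9 + 5 + 7) / 5 = 27/5 = 5.4
  mean(V) = (5 + 1 + 1 + 1 + 3) / 5 = 11/5 = 2.2
  x̄ = (5.4, 2.2),  deviation x̄ - mu_0 = (5.4, 2.2) - (5, 6) = (0.4, -3.8).

Step 2 — sample covariance matrix, S[i,j] = (1/(n-1)) · Σ_k (x_{k,i} - mean_i) · (x_{k,j} - mean_j), divisor n-1 = 4:
  S[U,U] = ((-2.4)·(-2.4) + (-2.4)·(-2.4) + (3.6)·(3.6) + (-0.4)·(-0.4) + (1.6)·(1.6)) / 4 = 27.2/4 = 6.8
  S[U,V] = ((-2.4)·(2.8) + (-2.4)·(-1.2) + (3.6)·(-1.2) + (-0.4)·(-1.2) + (1.6)·(0.8)) / 4 = -6.4/4 = -1.6
  S[V,V] = ((2.8)·(2.8) + (-1.2)·(-1.2) + (-1.2)·(-1.2) + (-1.2)·(-1.2) + (0.8)·(0.8)) / 4 = 12.8/4 = 3.2
  S = [[6.8, -1.6],
 [-1.6, 3.2]].

Step 3 — invert S. det(S) = 6.8·3.2 - (-1.6)² = 19.2.
  S^{-1} = (1/det) · [[d, -b], [-b, a]] = [[0.1667, 0.0833],
 [0.0833, 0.3542]].

Step 4 — quadratic form (x̄ - mu_0)^T · S^{-1} · (x̄ - mu_0):
  S^{-1} · (x̄ - mu_0) = (-0.25, -1.3125),
  (x̄ - mu_0)^T · [...] = (0.4)·(-0.25) + (-3.8)·(-1.3125) = 4.8875.

Step 5 — scale by n: T² = 5 · 4.8875 = 24.4375.

T² ≈ 24.4375


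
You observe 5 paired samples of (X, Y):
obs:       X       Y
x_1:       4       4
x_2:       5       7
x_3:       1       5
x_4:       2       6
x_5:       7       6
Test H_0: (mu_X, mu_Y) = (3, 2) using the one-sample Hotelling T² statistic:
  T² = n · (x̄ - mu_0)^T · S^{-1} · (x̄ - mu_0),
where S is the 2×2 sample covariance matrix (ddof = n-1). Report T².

Step 1 — sample mean vector:
  mean(X) = (4 + 5 + 1 + 2 + 7) / 5 = 19/5 = 3.8
  mean(Y) = (4 + 7 + 5 + 6 + 6) / 5 = 28/5 = 5.6
  x̄ = (3.8, 5.6),  deviation x̄ - mu_0 = (3.8, 5.6) - (3, 2) = (0.8, 3.6).

Step 2 — sample covariance matrix, S[i,j] = (1/(n-1)) · Σ_k (x_{k,i} - mean_i) · (x_{k,j} - mean_j), divisor n-1 = 4:
  S[X,X] = ((0.2)·(0.2) + (1.2)·(1.2) + (-2.8)·(-2.8) + (-1.8)·(-1.8) + (3.2)·(3.2)) / 4 = 22.8/4 = 5.7
  S[X,Y] = ((0.2)·(-1.6) + (1.2)·(1.4) + (-2.8)·(-0.6) + (-1.8)·(0.4) + (3.2)·(0.4)) / 4 = 3.6/4 = 0.9
  S[Y,Y] = ((-1.6)·(-1.6) + (1.4)·(1.4) + (-0.6)·(-0.6) + (0.4)·(0.4) + (0.4)·(0.4)) / 4 = 5.2/4 = 1.3
  S = [[5.7, 0.9],
 [0.9, 1.3]].

Step 3 — invert S. det(S) = 5.7·1.3 - (0.9)² = 6.6.
  S^{-1} = (1/det) · [[d, -b], [-b, a]] = [[0.197, -0.1364],
 [-0.1364, 0.8636]].

Step 4 — quadratic form (x̄ - mu_0)^T · S^{-1} · (x̄ - mu_0):
  S^{-1} · (x̄ - mu_0) = (-0.3333, 3),
  (x̄ - mu_0)^T · [...] = (0.8)·(-0.3333) + (3.6)·(3) = 10.5333.

Step 5 — scale by n: T² = 5 · 10.5333 = 52.6667.

T² ≈ 52.6667


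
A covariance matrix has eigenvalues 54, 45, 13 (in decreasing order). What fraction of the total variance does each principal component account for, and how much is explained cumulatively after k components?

Step 1 — total variance = trace(Sigma) = Σ λ_i = 54 + 45 + 13 = 112.

Step 2 — fraction explained by component i = λ_i / Σ λ:
  PC1: 54/112 = 0.4821
  PC2: 45/112 = 0.4018
  PC3: 13/112 = 0.1161

Step 3 — cumulative fraction after k components = (λ_1 + ... + λ_k) / Σ λ:
  k = 1: 54/112 = 0.4821
  k = 2: (54 + 45)/112 = 99/112 = 0.8839
  k = 3: (54 + 45 + 13)/112 = 112/112 = 1

Summary (fraction, with percent):

explained: PC1 0.4821 (48.21%), PC2 0.4018 (40.18%), PC3 0.1161 (11.61%);  cumulative: 0.4821, 0.8839, 1


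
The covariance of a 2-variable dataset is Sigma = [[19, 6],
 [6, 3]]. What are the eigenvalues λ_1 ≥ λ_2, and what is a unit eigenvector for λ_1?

Step 1 — characteristic polynomial of 2×2 Sigma:
  det(Sigma - λI) = λ² - trace · λ + det = 0.
  trace = 19 + 3 = 22, det = 19·3 - (6)² = 21.
Step 2 — discriminant:
  Δ = trace² - 4·det = 484 - 84 = 400.
Step 3 — eigenvalues:
  λ = (trace ± √Δ)/2 = (22 ± 20)/2,
  λ_1 = 21,  λ_2 = 1.

Step 4 — unit eigenvector for λ_1: solve (Sigma - λ_1 I)v = 0. First row:
  (19 - 21)·v_x + (6)·v_y = 0, i.e. (-2)·v_x + (6)·v_y = 0,
  so v ∝ (b, λ_1 - a) = (6, 2) = u.
  ||u|| = √((6)² + (2)²) = √(40) ≈ 6.3246,
  v_1 = u/||u|| ≈ (0.9487, 0.3162) (||v_1|| = 1).

λ_1 = 21,  λ_2 = 1;  v_1 ≈ (0.9487, 0.3162)


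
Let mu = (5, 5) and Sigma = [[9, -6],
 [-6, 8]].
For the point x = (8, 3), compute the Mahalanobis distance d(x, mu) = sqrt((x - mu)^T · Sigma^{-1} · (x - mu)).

Step 1 — centre the observation: (x - mu) = (3, -2).

Step 2 — invert Sigma. det(Sigma) = 9·8 - (-6)² = 36.
  Sigma^{-1} = (1/det) · [[d, -b], [-b, a]] = [[0.2222, 0.1667],
 [0.1667, 0.25]].

Step 3 — form the quadratic (x - mu)^T · Sigma^{-1} · (x - mu):
  Sigma^{-1} · (x - mu) = (0.3333, 0).
  (x - mu)^T · [Sigma^{-1} · (x - mu)] = (3)·(0.3333) + (-2)·(0) = 1.

Step 4 — take square root: d = √(1) ≈ 1.

d(x, mu) = √(1) ≈ 1


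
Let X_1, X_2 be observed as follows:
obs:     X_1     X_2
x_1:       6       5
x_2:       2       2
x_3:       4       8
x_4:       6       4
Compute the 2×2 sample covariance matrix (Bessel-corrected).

Step 1 — column means:
  mean(X_1) = (6 + 2 + 4 + 6) / 4 = 18/4 = 4.5
  mean(X_2) = (5 + 2 + 8 + 4) / 4 = 19/4 = 4.75

Step 2 — sample covariance S[i,j] = (1/(n-1)) · Σ_k (x_{k,i} - mean_i) · (x_{k,j} - mean_j), with n-1 = 3.
  S[X_1,X_1] = ((1.5)·(1.5) + (-2.5)·(-2.5) + (-0.5)·(-0.5) + (1.5)·(1.5)) / 3 = 11/3 = 3.6667
  S[X_1,X_2] = ((1.5)·(0.25) + (-2.5)·(-2.75) + (-0.5)·(3.25) + (1.5)·(-0.75)) / 3 = 4.5/3 = 1.5
  S[X_2,X_2] = ((0.25)·(0.25) + (-2.75)·(-2.75) + (3.25)·(3.25) + (-0.75)·(-0.75)) / 3 = 18.75/3 = 6.25

S is symmetric (S[j,i] = S[i,j]). Assembling:

S = [[3.6667, 1.5],
 [1.5, 6.25]]


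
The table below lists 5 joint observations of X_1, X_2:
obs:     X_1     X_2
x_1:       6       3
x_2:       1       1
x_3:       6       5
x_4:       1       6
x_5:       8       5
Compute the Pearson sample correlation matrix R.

Step 1 — column means:
  mean(X_1) = (6 + 1 + 6 + 1 + 8) / 5 = 22/5 = 4.4
  mean(X_2) = (3 + 1 + 5 + 6 + 5) / 5 = 20/5 = 4

Step 2 — sample variances and covariances s[i,j] = (1/(n-1)) · Σ_k (x_{k,i} - mean_i) · (x_{k,j} - mean_j), with n-1 = 4:
  s[X_1,X_1] = ((1.6)·(1.6) + (-3.4)·(-3.4) + (1.6)·(1.6) + (-3.4)·(-3.4) + (3.6)·(3.6)) / 4 = 41.2/4 = 10.3
  s[X_1,X_2] = ((1.6)·(-1) + (-3.4)·(-3) + (1.6)·(1) + (-3.4)·(2) + (3.6)·(1)) / 4 = 7/4 = 1.75
  s[X_2,X_2] = ((-1)·(-1) + (-3)·(-3) + (1)·(1) + (2)·(2) + (1)·(1)) / 4 = 16/4 = 4
  Sample standard deviations s_i = √(s[i,i]):
  s(X_1) = √(10.3) = 3.2094
  s(X_2) = √(4) = 2

Step 3 — r_{ij} = s_{ij} / (s_i · s_j):
  r[X_1,X_1] = 1 (diagonal).
  r[X_1,X_2] = 1.75 / (3.2094 · 2) = 1.75 / 6.4187 = 0.2726
  r[X_2,X_2] = 1 (diagonal).

R is symmetric with unit diagonal. Assembling:

R = [[1, 0.2726],
 [0.2726, 1]]


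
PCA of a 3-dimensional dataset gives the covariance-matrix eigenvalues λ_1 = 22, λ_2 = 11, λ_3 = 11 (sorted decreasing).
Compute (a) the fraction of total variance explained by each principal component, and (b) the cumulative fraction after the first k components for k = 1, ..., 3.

Step 1 — total variance = trace(Sigma) = Σ λ_i = 22 + 11 + 11 = 44.

Step 2 — fraction explained by component i = λ_i / Σ λ:
  PC1: 22/44 = 0.5
  PC2: 11/44 = 0.25
  PC3: 11/44 = 0.25

Step 3 — cumulative fraction after k components = (λ_1 + ... + λ_k) / Σ λ:
  k = 1: 22/44 = 0.5
  k = 2: (22 + 11)/44 = 33/44 = 0.75
  k = 3: (22 + 11 + 11)/44 = 44/44 = 1

Summary (fraction, with percent):

explained: PC1 0.5 (50%), PC2 0.25 (25%), PC3 0.25 (25%);  cumulative: 0.5, 0.75, 1


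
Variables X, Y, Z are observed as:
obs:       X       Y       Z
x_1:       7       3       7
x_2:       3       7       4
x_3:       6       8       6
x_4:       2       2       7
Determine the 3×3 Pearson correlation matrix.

Step 1 — column means:
  mean(X) = (7 + 3 + 6 + 2) / 4 = 18/4 = 4.5
  mean(Y) = (3 + 7 + 8 + 2) / 4 = 20/4 = 5
  mean(Z) = (7 + 4 + 6 + 7) / 4 = 24/4 = 6

Step 2 — sample variances and covariances s[i,j] = (1/(n-1)) · Σ_k (x_{k,i} - mean_i) · (x_{k,j} - mean_j), with n-1 = 3:
  s[X,X] = ((2.5)·(2.5) + (-1.5)·(-1.5) + (1.5)·(1.5) + (-2.5)·(-2.5)) / 3 = 17/3 = 5.6667
  s[X,Y] = ((2.5)·(-2) + (-1.5)·(2) + (1.5)·(3) + (-2.5)·(-3)) / 3 = 4/3 = 1.3333
  s[X,Z] = ((2.5)·(1) + (-1.5)·(-2) + (1.5)·(0) + (-2.5)·(1)) / 3 = 3/3 = 1
  s[Y,Y] = ((-2)·(-2) + (2)·(2) + (3)·(3) + (-3)·(-3)) / 3 = 26/3 = 8.6667
  s[Y,Z] = ((-2)·(1) + (2)·(-2) + (3)·(0) + (-3)·(1)) / 3 = -9/3 = -3
  s[Z,Z] = ((1)·(1) + (-2)·(-2) + (0)·(0) + (1)·(1)) / 3 = 6/3 = 2
  Sample standard deviations s_i = √(s[i,i]):
  s(X) = √(5.6667) = 2.3805
  s(Y) = √(8.6667) = 2.9439
  s(Z) = √(2) = 1.4142

Step 3 — r_{ij} = s_{ij} / (s_i · s_j):
  r[X,X] = 1 (diagonal).
  r[X,Y] = 1.3333 / (2.3805 · 2.9439) = 1.3333 / 7.0079 = 0.1903
  r[X,Z] = 1 / (2.3805 · 1.4142) = 1 / 3.3665 = 0.297
  r[Y,Y] = 1 (diagonal).
  r[Y,Z] = -3 / (2.9439 · 1.4142) = -3 / 4.1633 = -0.7206
  r[Z,Z] = 1 (diagonal).

R is symmetric with unit diagonal. Assembling:

R = [[1, 0.1903, 0.297],
 [0.1903, 1, -0.7206],
 [0.297, -0.7206, 1]]
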